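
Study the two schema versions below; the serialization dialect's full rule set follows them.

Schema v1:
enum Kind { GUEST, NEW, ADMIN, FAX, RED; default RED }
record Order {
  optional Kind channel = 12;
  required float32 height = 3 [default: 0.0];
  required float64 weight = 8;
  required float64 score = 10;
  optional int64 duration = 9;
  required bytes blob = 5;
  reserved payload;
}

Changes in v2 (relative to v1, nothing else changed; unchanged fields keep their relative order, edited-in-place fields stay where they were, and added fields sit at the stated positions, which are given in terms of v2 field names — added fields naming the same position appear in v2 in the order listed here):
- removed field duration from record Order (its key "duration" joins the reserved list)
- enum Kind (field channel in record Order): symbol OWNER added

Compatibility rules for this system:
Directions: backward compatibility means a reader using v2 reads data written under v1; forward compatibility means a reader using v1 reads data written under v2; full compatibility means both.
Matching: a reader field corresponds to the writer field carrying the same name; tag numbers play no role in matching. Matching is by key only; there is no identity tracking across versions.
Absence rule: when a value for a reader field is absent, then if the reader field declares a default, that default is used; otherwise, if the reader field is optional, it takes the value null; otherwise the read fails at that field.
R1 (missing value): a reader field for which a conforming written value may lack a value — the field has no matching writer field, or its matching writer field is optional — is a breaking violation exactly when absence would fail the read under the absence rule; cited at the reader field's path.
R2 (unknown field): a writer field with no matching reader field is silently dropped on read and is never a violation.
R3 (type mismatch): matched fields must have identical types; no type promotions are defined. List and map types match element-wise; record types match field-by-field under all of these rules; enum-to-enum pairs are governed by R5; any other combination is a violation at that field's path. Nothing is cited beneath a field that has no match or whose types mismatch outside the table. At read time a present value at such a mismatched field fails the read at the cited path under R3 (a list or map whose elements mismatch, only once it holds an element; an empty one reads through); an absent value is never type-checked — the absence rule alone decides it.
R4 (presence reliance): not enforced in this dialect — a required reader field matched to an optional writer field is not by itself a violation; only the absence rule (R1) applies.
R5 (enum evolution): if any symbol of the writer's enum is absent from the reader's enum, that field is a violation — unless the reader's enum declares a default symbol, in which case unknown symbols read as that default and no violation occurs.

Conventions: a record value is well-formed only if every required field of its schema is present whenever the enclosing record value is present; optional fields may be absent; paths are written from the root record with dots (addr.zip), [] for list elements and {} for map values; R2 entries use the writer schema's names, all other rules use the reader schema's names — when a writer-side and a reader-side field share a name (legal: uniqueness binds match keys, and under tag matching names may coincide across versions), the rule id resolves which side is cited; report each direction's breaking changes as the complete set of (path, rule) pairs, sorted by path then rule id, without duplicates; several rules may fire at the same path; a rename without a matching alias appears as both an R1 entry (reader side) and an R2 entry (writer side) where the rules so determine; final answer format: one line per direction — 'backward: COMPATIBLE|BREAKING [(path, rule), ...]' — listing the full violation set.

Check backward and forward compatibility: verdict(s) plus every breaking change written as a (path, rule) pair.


backward: COMPATIBLE []; forward: COMPATIBLE []

arrows below run writer -> reader for Order
backward on Order — v2 reading data written by v1:
  channel: paired with writer channel (Kind -> Kind; writer optional)
  height: paired with writer height (float32 -> float32; writer required)
  weight: paired with writer weight (float64 -> float64; writer required)
  score: paired with writer score (float64 -> float64; writer required)
  blob: paired with writer blob (bytes -> bytes; writer required)
  duration (writer side), unknown to reader
  => no violations; backward on Order: COMPATIBLE
forward on Order — v1 reading data written by v2:
  channel: paired with writer channel (Kind -> Kind; writer optional)
  height: paired with writer height (float32 -> float32; writer required)
  weight: paired with writer weight (float64 -> float64; writer required)
  score: paired with writer score (float64 -> float64; writer required)
  duration: no writer match
  blob: paired with writer blob (bytes -> bytes; writer required)
  => no violations; forward on Order: COMPATIBLE


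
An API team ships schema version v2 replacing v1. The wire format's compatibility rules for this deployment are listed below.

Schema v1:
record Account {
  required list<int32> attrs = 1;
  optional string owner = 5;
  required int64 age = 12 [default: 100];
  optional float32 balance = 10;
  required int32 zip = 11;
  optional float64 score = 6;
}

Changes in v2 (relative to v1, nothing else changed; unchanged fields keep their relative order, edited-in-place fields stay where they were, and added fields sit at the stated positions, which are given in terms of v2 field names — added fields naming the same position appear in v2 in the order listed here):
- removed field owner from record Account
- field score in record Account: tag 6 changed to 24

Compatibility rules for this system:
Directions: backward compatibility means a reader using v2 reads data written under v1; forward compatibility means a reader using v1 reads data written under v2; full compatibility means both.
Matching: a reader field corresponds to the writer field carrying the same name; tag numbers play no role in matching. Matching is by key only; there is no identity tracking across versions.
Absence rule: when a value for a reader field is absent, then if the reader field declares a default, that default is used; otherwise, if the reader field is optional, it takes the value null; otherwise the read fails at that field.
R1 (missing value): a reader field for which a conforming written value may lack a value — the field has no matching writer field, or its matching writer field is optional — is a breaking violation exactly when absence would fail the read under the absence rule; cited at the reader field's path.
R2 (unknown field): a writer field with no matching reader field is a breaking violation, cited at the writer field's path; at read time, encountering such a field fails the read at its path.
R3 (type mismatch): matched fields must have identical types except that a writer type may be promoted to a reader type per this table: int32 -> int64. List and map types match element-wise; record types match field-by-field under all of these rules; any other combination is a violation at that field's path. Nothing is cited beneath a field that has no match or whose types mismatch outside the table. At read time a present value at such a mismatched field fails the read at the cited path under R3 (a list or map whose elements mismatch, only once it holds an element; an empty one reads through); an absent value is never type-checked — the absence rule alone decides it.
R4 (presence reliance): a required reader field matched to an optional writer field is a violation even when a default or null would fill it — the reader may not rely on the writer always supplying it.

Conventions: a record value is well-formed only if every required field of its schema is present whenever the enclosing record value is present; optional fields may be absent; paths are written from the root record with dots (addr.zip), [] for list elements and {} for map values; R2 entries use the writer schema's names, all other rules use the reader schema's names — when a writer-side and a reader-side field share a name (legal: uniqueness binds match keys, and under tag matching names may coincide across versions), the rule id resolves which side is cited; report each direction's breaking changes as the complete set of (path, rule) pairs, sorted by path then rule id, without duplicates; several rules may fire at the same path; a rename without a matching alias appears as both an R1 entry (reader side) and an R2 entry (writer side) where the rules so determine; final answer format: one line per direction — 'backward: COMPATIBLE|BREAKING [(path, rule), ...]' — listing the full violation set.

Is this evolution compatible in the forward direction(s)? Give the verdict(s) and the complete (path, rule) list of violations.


forward: COMPATIBLE []

in Account below, arrows point writer -> reader
forward on Account — v1 reading data written by v2:
  attrs: paired with writer attrs (list<int32> -> list<int32>; writer required)
  no writer field matches reader owner
  age: paired with writer age (int64 -> int64; writer required)
  balance: paired with writer balance (float32 -> float32; writer optional)
  zip: paired with writer zip (int32 -> int32; writer required)
  score: paired with writer score (float64 -> float64; writer optional)
  nothing fires on Account: forward is COMPATIBLE
checking off the Account differences that do not matter here:
  removed field owner from record Account -> matters only for Account's backward compatibility — outside the asked direction
  field score in record Account: tag 6 changed to 24 -> triggers nothing under Account's printed rules — same verdict


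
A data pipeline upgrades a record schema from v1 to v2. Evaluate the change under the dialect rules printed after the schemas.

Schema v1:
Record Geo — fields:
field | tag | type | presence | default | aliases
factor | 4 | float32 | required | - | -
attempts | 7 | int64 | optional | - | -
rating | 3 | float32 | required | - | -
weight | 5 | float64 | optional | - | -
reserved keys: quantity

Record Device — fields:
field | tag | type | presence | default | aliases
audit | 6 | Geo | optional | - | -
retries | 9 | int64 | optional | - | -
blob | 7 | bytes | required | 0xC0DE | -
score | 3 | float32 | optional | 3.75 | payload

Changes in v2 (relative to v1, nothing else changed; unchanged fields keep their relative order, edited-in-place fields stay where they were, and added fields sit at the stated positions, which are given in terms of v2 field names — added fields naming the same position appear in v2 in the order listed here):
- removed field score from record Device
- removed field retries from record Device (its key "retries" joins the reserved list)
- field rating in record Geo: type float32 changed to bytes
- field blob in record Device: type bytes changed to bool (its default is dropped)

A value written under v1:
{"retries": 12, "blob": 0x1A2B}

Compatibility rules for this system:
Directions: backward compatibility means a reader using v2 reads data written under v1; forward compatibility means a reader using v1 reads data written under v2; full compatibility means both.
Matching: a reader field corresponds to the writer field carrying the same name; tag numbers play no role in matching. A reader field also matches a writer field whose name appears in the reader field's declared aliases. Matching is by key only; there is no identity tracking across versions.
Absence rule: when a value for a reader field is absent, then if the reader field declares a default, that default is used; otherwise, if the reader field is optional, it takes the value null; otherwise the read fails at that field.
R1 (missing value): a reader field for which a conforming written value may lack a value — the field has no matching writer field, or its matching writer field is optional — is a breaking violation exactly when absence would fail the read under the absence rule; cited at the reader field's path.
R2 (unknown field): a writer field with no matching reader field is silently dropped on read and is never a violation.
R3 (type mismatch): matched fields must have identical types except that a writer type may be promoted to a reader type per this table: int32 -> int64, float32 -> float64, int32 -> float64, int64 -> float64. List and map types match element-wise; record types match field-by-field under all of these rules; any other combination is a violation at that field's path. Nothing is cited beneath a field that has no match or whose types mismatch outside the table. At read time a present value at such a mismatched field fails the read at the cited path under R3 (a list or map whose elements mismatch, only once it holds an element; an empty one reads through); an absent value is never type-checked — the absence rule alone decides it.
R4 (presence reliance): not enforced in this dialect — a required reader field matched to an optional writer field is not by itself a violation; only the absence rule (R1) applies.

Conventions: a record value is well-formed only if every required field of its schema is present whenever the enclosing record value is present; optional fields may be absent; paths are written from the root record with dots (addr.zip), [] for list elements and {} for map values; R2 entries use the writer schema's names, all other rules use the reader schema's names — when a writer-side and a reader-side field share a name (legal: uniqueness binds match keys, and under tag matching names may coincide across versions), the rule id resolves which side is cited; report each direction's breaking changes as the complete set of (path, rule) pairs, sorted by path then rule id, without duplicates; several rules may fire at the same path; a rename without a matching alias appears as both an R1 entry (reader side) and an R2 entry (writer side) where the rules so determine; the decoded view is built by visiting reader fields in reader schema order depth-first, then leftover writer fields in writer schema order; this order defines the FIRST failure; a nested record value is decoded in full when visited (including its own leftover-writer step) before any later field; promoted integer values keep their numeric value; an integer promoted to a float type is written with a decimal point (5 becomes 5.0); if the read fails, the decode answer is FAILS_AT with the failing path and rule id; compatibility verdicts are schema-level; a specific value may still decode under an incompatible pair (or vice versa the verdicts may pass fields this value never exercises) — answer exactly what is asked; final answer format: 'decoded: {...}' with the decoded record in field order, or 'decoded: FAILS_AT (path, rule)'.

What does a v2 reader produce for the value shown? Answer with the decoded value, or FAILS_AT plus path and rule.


decoded: FAILS_AT (blob, R3)

arrows below run writer -> reader for Device
migrating the Device value to v2:
  audit := null (not supplied -> null)
  read fails at blob under R3
  => FAILS_AT (blob, R3)
checking off the Device differences that do not matter here:
  removed field score from record Device -> fires no rule on Device under this dialect and leaves the result unchanged
  removed field retries from record Device (its key "retries" joins the reserved list) -> fires no rule on Device under this dialect and leaves the result unchanged
  field rating in record Geo: type float32 changed to bytes -> shifts the Device verdicts, not this decode


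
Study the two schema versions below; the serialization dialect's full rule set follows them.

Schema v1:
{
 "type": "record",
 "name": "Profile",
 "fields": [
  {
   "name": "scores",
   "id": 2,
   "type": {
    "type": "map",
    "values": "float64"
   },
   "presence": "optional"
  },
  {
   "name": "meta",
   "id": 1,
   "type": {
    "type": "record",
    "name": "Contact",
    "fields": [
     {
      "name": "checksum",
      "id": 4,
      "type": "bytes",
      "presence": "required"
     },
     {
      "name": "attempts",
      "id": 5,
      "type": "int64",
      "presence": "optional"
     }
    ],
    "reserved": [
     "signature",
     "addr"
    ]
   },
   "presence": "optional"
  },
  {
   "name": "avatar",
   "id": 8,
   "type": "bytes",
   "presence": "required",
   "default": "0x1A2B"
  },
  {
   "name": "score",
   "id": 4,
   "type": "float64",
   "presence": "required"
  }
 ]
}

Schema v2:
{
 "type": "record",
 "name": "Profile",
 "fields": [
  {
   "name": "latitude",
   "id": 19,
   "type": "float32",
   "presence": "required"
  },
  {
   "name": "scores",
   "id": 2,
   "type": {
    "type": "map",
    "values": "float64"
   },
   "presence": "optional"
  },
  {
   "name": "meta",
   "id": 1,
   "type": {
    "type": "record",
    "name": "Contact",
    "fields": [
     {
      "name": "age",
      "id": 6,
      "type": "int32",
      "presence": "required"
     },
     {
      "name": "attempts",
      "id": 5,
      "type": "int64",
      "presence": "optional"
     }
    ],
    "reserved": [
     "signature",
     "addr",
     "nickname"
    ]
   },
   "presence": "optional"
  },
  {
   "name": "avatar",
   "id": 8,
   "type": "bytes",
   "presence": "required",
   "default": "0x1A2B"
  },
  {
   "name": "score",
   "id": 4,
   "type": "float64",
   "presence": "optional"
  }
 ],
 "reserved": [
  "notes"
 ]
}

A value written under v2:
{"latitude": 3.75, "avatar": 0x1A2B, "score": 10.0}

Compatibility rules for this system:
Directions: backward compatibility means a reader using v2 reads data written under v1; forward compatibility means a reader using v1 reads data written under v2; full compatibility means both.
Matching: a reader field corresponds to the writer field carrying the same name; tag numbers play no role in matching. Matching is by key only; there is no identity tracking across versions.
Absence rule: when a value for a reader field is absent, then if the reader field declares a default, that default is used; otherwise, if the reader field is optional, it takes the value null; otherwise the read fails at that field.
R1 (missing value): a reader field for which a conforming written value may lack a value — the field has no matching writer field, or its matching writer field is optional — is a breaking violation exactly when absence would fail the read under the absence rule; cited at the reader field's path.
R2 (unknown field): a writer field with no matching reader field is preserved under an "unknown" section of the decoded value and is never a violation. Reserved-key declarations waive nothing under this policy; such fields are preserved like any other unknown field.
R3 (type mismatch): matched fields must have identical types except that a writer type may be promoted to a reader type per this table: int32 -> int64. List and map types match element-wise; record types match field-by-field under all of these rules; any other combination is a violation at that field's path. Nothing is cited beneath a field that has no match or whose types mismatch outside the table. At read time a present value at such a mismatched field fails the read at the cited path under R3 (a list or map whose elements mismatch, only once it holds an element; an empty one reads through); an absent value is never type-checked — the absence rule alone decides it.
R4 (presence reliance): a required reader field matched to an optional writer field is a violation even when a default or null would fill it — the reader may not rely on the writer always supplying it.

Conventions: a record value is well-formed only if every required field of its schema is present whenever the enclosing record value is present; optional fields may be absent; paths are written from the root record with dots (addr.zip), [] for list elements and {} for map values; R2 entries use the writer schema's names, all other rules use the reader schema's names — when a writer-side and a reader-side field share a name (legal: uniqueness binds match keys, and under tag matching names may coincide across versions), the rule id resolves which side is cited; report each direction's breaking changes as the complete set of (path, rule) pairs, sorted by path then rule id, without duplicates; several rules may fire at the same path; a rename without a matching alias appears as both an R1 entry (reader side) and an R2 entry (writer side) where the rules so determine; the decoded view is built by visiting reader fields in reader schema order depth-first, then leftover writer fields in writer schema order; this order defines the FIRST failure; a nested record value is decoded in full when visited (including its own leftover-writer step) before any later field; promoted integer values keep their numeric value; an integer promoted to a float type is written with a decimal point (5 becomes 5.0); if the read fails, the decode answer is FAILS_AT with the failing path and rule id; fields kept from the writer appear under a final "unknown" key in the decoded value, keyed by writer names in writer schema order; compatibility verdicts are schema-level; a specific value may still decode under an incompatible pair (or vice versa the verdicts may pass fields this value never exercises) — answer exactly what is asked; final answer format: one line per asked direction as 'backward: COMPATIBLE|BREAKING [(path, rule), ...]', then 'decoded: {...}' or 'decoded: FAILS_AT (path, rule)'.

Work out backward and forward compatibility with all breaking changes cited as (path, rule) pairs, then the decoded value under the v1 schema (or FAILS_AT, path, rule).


each type pair in Profile: writer, then reader
checking backward for Profile: reader v2 against writer v1:
  latitude has no writer counterpart
  scores: map<string, float64> -> map<string, float64>, writer optional; from scores
  meta: Contact -> Contact, writer optional; from meta
  avatar: bytes -> bytes, writer required; from avatar
  score: float64 -> float64, writer required; from score
  meta.age has no writer counterpart
  meta.attempts: int64 -> int64, writer optional; from meta.attempts
  meta.checksum (writer side), unknown to reader
  R1 fires at latitude
  R1 fires at meta.age
  => 2 violation(s): backward is BREAKING for Profile
checking forward for Profile: reader v1 against writer v2:
  scores: map<string, float64> -> map<string, float64>, writer optional; from scores
  meta: Contact -> Contact, writer optional; from meta
  avatar: bytes -> bytes, writer required; from avatar
  score: float64 -> float64, writer optional; from score
  latitude (writer side), unknown to reader
  meta.checksum has no writer counterpart
  meta.attempts: int64 -> int64, writer optional; from meta.attempts
  meta.age (writer side), unknown to reader
  R1 fires at meta.checksum
  R1 fires at score
  R4 fires at score
  => 3 violation(s): forward is BREAKING for Profile
decode (reader v1):
  scores := null (absent, optional -> null)
  meta := null (absent, optional -> null)
  avatar := 0x1A2B
  score := 10.0
  writer latitude: kept under "unknown"
  => decoded: {"scores": null, "meta": null, "avatar": 0x1A2B, "score": 10.0, "unknown": {"latitude": 3.75}}

backward: BREAKING [(latitude, R1), (meta.age, R1)]; forward: BREAKING [(meta.checksum, R1), (score, R1), (score, R4)]; decoded: {"scores": null, "meta": null, "avatar": 0x1A2B, "score": 10.0, "unknown": {"latitude": 3.75}}


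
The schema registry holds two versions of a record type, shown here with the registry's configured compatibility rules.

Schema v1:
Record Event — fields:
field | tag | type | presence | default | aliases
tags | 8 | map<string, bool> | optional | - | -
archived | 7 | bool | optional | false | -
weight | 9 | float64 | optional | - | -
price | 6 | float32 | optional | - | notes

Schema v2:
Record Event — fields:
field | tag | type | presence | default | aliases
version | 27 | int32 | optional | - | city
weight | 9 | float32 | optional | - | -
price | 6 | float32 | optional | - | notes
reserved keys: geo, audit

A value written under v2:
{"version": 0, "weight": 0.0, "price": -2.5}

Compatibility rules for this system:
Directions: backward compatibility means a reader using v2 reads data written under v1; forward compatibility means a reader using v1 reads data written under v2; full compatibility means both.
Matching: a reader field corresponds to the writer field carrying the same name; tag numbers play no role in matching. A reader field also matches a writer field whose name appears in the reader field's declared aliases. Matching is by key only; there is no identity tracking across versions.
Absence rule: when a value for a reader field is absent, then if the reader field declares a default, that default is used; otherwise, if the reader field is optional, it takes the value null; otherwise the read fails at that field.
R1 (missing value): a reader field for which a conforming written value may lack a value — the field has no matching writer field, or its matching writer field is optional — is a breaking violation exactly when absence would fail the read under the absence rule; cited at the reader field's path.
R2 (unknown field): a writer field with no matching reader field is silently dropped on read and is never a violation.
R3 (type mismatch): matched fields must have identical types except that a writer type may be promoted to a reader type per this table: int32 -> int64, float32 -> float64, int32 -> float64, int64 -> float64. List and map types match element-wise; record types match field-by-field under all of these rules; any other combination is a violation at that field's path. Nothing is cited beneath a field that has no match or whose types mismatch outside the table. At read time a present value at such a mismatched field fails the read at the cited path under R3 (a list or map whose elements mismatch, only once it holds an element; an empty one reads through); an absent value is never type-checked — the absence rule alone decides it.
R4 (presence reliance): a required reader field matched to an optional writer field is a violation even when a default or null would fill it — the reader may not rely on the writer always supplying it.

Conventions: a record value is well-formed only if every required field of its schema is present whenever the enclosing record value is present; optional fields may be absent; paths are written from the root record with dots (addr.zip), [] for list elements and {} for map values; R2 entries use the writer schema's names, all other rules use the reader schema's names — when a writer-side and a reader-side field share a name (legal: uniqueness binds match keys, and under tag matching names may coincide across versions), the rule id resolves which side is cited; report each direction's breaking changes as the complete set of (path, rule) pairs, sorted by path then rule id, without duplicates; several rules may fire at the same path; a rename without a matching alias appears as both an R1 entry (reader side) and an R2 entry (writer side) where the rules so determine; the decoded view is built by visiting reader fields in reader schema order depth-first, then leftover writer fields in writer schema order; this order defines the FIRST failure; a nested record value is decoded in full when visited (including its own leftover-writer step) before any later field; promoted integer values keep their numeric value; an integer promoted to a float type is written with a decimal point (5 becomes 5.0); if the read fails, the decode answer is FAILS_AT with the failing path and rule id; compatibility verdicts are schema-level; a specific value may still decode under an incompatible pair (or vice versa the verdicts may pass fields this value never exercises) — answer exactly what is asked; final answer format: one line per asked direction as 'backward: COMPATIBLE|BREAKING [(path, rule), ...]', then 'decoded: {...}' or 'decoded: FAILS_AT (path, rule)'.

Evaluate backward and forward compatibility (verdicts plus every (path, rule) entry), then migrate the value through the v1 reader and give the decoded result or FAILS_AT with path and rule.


each type pair in Event: writer, then reader
backward for Event (reader v2, writer v1):
  version has no writer counterpart
  float64 -> float32, writer optional: weight aligns to weight
  float32 -> float32, writer optional: price aligns to price
  writer field tags has no reader counterpart
  writer field archived has no reader counterpart
  breaking: (weight, R3)
  => backward: BREAKING (1)
forward for Event (reader v1, writer v2):
  tags has no writer counterpart
  archived has no writer counterpart
  float32 -> float64, writer optional: weight aligns to weight
  float32 -> float32, writer optional: price aligns to price
  writer field version has no reader counterpart
  nothing fires on Event: forward is COMPATIBLE
decode walk for Event under reader schema v1:
  tags := null (absent, optional -> null)
  archived := false (absent -> default)
  weight := 0.0 (float32 -> float64)
  price := -2.5
  writer version: unknown -> dropped
  => decoded: {"tags": null, "archived": false, "weight": 0.0, "price": -2.5}

backward: BREAKING [(weight, R3)]; forward: COMPATIBLE []; decoded: {"tags": null, "archived": false, "weight": 0.0, "price": -2.5}


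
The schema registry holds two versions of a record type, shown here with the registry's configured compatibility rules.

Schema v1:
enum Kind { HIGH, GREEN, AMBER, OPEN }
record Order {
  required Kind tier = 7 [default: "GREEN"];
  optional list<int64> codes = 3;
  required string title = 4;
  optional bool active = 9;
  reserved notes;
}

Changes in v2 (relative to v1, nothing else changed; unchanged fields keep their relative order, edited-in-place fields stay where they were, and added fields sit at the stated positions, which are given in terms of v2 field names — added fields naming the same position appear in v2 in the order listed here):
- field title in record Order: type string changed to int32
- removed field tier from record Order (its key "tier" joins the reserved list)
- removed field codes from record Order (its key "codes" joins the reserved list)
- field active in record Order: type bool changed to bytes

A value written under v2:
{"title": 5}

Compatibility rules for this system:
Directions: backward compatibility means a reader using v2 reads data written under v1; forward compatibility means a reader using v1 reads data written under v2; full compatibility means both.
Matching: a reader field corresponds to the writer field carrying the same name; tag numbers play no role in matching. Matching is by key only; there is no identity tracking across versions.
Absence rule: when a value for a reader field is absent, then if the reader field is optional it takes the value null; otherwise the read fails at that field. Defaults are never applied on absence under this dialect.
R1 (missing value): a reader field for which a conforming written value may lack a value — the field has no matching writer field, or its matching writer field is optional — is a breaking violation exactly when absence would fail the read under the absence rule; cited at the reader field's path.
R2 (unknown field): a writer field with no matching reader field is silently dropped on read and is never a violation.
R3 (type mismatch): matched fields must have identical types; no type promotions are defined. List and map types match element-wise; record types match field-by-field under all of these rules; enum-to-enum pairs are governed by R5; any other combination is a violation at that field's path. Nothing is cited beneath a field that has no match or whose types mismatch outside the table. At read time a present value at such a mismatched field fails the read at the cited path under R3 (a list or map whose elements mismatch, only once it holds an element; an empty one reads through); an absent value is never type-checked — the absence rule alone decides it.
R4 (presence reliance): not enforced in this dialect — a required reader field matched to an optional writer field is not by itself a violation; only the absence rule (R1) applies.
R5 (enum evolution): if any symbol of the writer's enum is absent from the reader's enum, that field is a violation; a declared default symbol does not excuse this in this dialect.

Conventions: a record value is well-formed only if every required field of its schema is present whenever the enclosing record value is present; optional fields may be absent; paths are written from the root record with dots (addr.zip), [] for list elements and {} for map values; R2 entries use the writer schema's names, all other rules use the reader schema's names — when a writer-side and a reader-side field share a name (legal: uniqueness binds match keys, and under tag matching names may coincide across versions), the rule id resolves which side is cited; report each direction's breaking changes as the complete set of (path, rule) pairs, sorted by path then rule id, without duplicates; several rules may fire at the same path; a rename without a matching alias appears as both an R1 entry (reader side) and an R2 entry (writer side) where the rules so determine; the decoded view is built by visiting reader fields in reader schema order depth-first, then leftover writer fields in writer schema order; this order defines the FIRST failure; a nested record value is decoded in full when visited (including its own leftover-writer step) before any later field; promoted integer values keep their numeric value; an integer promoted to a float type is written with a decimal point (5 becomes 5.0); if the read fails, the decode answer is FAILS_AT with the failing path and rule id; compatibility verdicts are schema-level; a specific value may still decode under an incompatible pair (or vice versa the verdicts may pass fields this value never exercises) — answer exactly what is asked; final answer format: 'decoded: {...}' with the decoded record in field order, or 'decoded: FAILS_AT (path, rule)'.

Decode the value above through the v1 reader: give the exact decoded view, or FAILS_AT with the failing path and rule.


arrows below run writer -> reader for Order
migrating the Order value to v1:
  read fails at tier under R1 (no fill)
  => FAILS_AT (tier, R1)
the other Order changes do not affect what is asked:
  field title in record Order: type string changed to int32 -> shifts the Order verdicts, not this decode
  removed field codes from record Order (its key "codes" joins the reserved list) -> triggers nothing under the printed rules; the Order answer is the same either way
  field active in record Order: type bool changed to bytes -> shifts the Order verdicts, not this decode

decoded: FAILS_AT (tier, R1)


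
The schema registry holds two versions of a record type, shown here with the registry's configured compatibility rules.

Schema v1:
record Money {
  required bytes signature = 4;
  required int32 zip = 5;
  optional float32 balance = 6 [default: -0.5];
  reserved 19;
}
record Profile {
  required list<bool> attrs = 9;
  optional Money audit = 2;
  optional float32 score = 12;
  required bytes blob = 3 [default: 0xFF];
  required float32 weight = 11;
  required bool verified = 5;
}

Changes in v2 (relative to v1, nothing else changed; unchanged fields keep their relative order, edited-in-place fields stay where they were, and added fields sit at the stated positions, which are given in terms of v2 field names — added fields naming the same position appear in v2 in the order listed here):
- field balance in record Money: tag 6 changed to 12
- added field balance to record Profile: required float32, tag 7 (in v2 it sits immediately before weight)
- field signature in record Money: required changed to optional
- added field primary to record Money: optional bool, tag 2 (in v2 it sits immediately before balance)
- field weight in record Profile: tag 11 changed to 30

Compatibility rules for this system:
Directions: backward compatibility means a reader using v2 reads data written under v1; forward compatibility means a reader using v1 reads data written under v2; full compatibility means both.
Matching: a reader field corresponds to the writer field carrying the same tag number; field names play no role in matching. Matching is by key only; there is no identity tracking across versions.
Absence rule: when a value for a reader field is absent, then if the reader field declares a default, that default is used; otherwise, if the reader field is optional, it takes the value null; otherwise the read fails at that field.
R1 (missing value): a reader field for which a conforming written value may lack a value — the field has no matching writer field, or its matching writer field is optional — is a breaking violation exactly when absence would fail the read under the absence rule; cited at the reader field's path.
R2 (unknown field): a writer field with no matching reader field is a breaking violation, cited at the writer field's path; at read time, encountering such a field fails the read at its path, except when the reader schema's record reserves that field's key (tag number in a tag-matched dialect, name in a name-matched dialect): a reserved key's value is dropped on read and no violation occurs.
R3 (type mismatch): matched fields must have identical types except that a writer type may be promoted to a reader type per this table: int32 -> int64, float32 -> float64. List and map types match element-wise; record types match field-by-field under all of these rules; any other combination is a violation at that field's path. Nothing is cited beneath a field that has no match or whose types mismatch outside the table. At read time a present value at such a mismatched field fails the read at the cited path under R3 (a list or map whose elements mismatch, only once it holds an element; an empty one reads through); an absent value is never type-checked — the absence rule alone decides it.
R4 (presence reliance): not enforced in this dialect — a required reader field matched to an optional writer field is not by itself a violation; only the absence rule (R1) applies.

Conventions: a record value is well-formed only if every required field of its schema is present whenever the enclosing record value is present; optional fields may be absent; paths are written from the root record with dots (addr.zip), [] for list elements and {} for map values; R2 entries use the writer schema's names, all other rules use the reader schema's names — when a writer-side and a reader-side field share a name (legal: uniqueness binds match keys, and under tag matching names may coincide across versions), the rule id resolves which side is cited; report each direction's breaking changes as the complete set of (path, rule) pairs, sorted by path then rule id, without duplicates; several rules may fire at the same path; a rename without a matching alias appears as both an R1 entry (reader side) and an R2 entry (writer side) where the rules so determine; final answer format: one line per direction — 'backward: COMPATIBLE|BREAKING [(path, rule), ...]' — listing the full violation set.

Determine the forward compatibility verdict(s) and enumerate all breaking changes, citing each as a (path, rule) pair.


forward: BREAKING [(audit.balance, R2), (audit.primary, R2), (audit.signature, R1), (balance, R2), (weight, R1), (weight, R2)]

arrows below run writer -> reader for Profile
checking forward for Profile: reader v1 against writer v2:
  attrs: list<bool> -> list<bool>, writer required; from attrs
  audit: Money -> Money, writer optional; from audit
  score: float32 -> float32, writer optional; from score
  blob: bytes -> bytes, writer required; from blob
  weight: no writer match
  verified: bool -> bool, writer required; from verified
  balance (writer side), unknown to reader
  weight (writer side), unknown to reader
  audit.signature: bytes -> bytes, writer optional; from audit.signature
  audit.zip: int32 -> int32, writer required; from audit.zip
  audit.balance: no writer match
  audit.primary (writer side), unknown to reader
  audit.balance (writer side), unknown to reader
  breaking: (audit.balance, R2)
  breaking: (audit.primary, R2)
  breaking: (audit.signature, R1)
  breaking: (balance, R2)
  breaking: (weight, R1)
  breaking: (weight, R2)
  => 6 violation(s): forward is BREAKING for Profile
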